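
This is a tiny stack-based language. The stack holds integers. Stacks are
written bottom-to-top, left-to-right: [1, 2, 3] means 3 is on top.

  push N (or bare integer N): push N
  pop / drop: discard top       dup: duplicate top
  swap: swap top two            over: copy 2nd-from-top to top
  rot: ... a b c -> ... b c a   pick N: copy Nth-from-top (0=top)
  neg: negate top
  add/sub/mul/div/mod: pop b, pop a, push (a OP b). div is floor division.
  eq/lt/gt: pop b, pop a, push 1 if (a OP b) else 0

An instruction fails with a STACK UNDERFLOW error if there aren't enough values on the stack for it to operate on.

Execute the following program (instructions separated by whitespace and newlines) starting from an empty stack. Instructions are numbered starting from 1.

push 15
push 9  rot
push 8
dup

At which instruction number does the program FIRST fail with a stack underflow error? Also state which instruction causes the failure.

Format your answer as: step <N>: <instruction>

Step 1 ('push 15'): stack = [15], depth = 1
Step 2 ('push 9'): stack = [15, 9], depth = 2
Step 3 ('rot'): needs 3 value(s) but depth is 2 — STACK UNDERFLOW

Answer: step 3: rot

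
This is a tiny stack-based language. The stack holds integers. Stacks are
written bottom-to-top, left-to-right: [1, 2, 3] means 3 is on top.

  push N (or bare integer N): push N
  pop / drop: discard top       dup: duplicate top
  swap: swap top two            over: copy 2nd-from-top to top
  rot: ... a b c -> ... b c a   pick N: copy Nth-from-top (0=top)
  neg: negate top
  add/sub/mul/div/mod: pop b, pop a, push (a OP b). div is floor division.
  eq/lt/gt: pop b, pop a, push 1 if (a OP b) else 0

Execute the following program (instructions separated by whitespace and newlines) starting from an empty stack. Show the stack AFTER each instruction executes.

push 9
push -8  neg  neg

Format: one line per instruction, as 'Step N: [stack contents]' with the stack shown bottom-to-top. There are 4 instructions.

Step 1: [9]
Step 2: [9, -8]
Step 3: [9, 8]
Step 4: [9, -8]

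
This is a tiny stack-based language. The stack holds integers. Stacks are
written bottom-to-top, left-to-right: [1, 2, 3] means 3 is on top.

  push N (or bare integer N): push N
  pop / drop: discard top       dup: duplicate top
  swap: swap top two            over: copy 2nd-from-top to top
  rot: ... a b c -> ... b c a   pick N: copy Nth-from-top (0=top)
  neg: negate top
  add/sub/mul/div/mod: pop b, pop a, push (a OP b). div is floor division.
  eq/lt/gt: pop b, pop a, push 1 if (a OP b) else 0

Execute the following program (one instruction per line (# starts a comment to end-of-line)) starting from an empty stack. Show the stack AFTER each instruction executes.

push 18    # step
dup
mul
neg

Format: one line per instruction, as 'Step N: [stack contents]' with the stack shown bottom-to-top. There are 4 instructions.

Step 1: [18]
Step 2: [18, 18]
Step 3: [324]
Step 4: [-324]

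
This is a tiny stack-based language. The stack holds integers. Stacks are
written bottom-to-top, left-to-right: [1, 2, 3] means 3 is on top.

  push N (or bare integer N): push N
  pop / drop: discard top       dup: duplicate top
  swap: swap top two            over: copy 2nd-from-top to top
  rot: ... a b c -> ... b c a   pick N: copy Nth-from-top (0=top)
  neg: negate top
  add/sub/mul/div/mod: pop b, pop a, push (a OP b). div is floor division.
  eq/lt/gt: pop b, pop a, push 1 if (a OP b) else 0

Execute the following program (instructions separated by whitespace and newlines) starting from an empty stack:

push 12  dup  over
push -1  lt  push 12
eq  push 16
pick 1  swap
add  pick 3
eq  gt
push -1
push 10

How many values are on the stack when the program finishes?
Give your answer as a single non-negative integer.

Answer: 5

Derivation:
After 'push 12': stack = [12] (depth 1)
After 'dup': stack = [12, 12] (depth 2)
After 'over': stack = [12, 12, 12] (depth 3)
After 'push -1': stack = [12, 12, 12, -1] (depth 4)
After 'lt': stack = [12, 12, 0] (depth 3)
After 'push 12': stack = [12, 12, 0, 12] (depth 4)
After 'eq': stack = [12, 12, 0] (depth 3)
After 'push 16': stack = [12, 12, 0, 16] (depth 4)
After 'pick 1': stack = [12, 12, 0, 16, 0] (depth 5)
After 'swap': stack = [12, 12, 0, 0, 16] (depth 5)
After 'add': stack = [12, 12, 0, 16] (depth 4)
After 'pick 3': stack = [12, 12, 0, 16, 12] (depth 5)
After 'eq': stack = [12, 12, 0, 0] (depth 4)
After 'gt': stack = [12, 12, 0] (depth 3)
After 'push -1': stack = [12, 12, 0, -1] (depth 4)
After 'push 10': stack = [12, 12, 0, -1, 10] (depth 5)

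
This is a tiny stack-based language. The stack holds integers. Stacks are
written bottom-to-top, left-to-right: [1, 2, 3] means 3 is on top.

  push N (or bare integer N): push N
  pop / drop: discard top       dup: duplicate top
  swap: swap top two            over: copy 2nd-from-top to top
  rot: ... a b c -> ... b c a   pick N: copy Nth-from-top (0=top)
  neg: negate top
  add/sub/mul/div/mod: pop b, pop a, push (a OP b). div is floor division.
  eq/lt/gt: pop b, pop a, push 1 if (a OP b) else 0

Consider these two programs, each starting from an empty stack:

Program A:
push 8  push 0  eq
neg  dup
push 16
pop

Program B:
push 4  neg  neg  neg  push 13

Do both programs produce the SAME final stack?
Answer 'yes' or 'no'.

Program A trace:
  After 'push 8': [8]
  After 'push 0': [8, 0]
  After 'eq': [0]
  After 'neg': [0]
  After 'dup': [0, 0]
  After 'push 16': [0, 0, 16]
  After 'pop': [0, 0]
Program A final stack: [0, 0]

Program B trace:
  After 'push 4': [4]
  After 'neg': [-4]
  After 'neg': [4]
  After 'neg': [-4]
  After 'push 13': [-4, 13]
Program B final stack: [-4, 13]
Same: no

Answer: no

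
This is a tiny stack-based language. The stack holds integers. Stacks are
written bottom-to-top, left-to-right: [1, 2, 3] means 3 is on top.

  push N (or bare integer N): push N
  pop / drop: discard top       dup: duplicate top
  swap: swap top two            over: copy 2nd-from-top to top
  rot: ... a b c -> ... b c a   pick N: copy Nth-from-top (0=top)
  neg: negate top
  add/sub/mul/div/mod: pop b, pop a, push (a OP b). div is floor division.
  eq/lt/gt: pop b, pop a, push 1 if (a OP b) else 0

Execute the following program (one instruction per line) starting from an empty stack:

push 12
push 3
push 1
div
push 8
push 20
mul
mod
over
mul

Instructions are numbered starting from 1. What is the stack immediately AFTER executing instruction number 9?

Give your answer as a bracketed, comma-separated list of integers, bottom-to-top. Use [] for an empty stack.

Step 1 ('push 12'): [12]
Step 2 ('push 3'): [12, 3]
Step 3 ('push 1'): [12, 3, 1]
Step 4 ('div'): [12, 3]
Step 5 ('push 8'): [12, 3, 8]
Step 6 ('push 20'): [12, 3, 8, 20]
Step 7 ('mul'): [12, 3, 160]
Step 8 ('mod'): [12, 3]
Step 9 ('over'): [12, 3, 12]

Answer: [12, 3, 12]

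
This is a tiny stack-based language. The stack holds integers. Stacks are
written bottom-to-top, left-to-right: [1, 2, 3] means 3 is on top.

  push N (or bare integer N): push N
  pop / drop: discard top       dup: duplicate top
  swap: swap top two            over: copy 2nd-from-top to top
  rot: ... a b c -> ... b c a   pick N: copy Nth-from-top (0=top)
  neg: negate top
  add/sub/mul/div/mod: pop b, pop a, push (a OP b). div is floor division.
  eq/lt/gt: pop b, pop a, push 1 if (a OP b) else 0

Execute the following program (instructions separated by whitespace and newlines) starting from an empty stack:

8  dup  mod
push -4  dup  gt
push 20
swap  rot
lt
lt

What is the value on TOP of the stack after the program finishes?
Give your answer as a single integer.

Answer: 0

Derivation:
After 'push 8': [8]
After 'dup': [8, 8]
After 'mod': [0]
After 'push -4': [0, -4]
After 'dup': [0, -4, -4]
After 'gt': [0, 0]
After 'push 20': [0, 0, 20]
After 'swap': [0, 20, 0]
After 'rot': [20, 0, 0]
After 'lt': [20, 0]
After 'lt': [0]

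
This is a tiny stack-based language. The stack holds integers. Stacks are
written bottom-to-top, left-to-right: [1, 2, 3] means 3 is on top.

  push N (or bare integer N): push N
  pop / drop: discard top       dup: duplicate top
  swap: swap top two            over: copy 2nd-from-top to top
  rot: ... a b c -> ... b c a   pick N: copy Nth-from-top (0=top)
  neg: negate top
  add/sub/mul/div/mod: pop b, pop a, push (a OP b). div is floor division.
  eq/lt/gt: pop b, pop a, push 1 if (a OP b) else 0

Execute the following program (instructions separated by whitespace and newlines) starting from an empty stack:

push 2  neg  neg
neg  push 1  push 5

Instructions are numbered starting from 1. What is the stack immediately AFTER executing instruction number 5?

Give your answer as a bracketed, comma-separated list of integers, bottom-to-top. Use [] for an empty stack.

Answer: [-2, 1]

Derivation:
Step 1 ('push 2'): [2]
Step 2 ('neg'): [-2]
Step 3 ('neg'): [2]
Step 4 ('neg'): [-2]
Step 5 ('push 1'): [-2, 1]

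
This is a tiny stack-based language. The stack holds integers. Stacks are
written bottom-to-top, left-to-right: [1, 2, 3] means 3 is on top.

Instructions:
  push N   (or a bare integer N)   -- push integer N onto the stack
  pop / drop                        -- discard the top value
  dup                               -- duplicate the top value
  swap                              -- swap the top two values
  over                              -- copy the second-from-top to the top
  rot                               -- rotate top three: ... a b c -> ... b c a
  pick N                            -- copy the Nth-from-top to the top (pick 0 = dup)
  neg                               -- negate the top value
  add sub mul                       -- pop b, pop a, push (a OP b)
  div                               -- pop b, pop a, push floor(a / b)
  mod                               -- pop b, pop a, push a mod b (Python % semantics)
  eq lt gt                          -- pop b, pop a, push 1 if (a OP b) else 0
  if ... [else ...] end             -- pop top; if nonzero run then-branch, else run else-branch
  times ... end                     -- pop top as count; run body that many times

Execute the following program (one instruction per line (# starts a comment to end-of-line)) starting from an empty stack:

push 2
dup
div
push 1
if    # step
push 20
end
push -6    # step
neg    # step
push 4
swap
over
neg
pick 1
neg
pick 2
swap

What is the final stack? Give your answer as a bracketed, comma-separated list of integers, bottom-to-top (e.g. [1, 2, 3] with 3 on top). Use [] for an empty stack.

Answer: [1, 20, 4, 6, -4, 6, -6]

Derivation:
After 'push 2': [2]
After 'dup': [2, 2]
After 'div': [1]
After 'push 1': [1, 1]
After 'if': [1]
After 'push 20': [1, 20]
After 'push -6': [1, 20, -6]
After 'neg': [1, 20, 6]
After 'push 4': [1, 20, 6, 4]
After 'swap': [1, 20, 4, 6]
After 'over': [1, 20, 4, 6, 4]
After 'neg': [1, 20, 4, 6, -4]
After 'pick 1': [1, 20, 4, 6, -4, 6]
After 'neg': [1, 20, 4, 6, -4, -6]
After 'pick 2': [1, 20, 4, 6, -4, -6, 6]
After 'swap': [1, 20, 4, 6, -4, 6, -6]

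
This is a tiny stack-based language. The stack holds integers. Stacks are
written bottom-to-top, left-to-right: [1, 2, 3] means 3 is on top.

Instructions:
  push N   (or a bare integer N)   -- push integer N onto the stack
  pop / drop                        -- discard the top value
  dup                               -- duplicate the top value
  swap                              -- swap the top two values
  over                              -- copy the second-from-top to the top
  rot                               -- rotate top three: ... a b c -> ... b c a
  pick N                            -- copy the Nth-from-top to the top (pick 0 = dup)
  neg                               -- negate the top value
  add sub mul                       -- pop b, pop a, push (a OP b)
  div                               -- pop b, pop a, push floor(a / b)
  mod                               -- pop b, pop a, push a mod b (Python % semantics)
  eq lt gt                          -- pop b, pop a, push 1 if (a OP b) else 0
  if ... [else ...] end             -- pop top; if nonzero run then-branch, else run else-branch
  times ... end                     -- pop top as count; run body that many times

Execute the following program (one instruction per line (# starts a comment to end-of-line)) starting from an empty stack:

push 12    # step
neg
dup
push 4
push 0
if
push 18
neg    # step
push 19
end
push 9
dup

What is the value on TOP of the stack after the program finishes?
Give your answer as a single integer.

After 'push 12': [12]
After 'neg': [-12]
After 'dup': [-12, -12]
After 'push 4': [-12, -12, 4]
After 'push 0': [-12, -12, 4, 0]
After 'if': [-12, -12, 4]
After 'push 9': [-12, -12, 4, 9]
After 'dup': [-12, -12, 4, 9, 9]

Answer: 9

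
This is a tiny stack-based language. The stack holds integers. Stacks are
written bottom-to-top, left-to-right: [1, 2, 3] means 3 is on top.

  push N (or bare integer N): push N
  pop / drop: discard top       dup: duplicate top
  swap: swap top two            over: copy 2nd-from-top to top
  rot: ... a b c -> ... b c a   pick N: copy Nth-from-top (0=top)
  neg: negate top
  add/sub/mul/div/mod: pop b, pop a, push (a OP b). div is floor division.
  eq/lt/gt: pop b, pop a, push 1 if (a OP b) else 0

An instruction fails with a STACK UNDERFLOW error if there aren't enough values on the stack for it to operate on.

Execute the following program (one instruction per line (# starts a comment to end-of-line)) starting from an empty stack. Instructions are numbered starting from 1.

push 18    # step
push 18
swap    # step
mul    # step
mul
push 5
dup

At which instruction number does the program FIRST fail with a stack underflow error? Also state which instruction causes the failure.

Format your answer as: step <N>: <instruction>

Step 1 ('push 18'): stack = [18], depth = 1
Step 2 ('push 18'): stack = [18, 18], depth = 2
Step 3 ('swap'): stack = [18, 18], depth = 2
Step 4 ('mul'): stack = [324], depth = 1
Step 5 ('mul'): needs 2 value(s) but depth is 1 — STACK UNDERFLOW

Answer: step 5: mul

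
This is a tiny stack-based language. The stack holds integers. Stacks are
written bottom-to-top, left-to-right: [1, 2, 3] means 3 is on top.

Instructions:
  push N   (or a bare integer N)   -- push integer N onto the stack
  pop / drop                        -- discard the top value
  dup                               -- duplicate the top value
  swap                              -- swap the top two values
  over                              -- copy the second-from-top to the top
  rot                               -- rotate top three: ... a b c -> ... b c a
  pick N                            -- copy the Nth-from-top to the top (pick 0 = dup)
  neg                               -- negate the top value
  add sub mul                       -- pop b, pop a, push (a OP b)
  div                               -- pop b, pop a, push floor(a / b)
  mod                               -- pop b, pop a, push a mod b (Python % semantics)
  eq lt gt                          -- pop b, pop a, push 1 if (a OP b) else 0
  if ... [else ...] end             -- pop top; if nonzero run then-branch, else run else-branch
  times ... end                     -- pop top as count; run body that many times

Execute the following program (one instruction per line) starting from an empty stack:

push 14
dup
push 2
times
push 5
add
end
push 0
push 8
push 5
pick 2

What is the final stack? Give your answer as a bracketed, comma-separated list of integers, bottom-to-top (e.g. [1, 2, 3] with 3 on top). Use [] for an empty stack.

After 'push 14': [14]
After 'dup': [14, 14]
After 'push 2': [14, 14, 2]
After 'times': [14, 14]
After 'push 5': [14, 14, 5]
After 'add': [14, 19]
After 'push 5': [14, 19, 5]
After 'add': [14, 24]
After 'push 0': [14, 24, 0]
After 'push 8': [14, 24, 0, 8]
After 'push 5': [14, 24, 0, 8, 5]
After 'pick 2': [14, 24, 0, 8, 5, 0]

Answer: [14, 24, 0, 8, 5, 0]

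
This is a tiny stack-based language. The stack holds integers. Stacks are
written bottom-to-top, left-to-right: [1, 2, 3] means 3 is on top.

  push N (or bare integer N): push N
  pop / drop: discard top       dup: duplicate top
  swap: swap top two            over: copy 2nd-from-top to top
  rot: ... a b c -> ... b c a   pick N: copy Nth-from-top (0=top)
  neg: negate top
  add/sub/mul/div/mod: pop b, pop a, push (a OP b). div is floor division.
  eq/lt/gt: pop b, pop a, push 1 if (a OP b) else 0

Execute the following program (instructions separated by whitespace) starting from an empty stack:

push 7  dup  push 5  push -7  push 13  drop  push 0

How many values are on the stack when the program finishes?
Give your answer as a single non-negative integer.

Answer: 5

Derivation:
After 'push 7': stack = [7] (depth 1)
After 'dup': stack = [7, 7] (depth 2)
After 'push 5': stack = [7, 7, 5] (depth 3)
After 'push -7': stack = [7, 7, 5, -7] (depth 4)
After 'push 13': stack = [7, 7, 5, -7, 13] (depth 5)
After 'drop': stack = [7, 7, 5, -7] (depth 4)
After 'push 0': stack = [7, 7, 5, -7, 0] (depth 5)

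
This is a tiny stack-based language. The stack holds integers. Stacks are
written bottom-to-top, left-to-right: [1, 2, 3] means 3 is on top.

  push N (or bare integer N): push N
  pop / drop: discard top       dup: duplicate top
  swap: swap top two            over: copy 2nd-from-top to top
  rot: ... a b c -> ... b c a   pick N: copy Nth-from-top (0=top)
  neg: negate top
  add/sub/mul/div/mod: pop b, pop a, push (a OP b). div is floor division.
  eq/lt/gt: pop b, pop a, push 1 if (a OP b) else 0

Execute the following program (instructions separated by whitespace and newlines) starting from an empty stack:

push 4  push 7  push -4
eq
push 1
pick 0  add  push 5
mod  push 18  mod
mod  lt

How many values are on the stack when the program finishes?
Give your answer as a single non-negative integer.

Answer: 1

Derivation:
After 'push 4': stack = [4] (depth 1)
After 'push 7': stack = [4, 7] (depth 2)
After 'push -4': stack = [4, 7, -4] (depth 3)
After 'eq': stack = [4, 0] (depth 2)
After 'push 1': stack = [4, 0, 1] (depth 3)
After 'pick 0': stack = [4, 0, 1, 1] (depth 4)
After 'add': stack = [4, 0, 2] (depth 3)
After 'push 5': stack = [4, 0, 2, 5] (depth 4)
After 'mod': stack = [4, 0, 2] (depth 3)
After 'push 18': stack = [4, 0, 2, 18] (depth 4)
After 'mod': stack = [4, 0, 2] (depth 3)
After 'mod': stack = [4, 0] (depth 2)
After 'lt': stack = [0] (depth 1)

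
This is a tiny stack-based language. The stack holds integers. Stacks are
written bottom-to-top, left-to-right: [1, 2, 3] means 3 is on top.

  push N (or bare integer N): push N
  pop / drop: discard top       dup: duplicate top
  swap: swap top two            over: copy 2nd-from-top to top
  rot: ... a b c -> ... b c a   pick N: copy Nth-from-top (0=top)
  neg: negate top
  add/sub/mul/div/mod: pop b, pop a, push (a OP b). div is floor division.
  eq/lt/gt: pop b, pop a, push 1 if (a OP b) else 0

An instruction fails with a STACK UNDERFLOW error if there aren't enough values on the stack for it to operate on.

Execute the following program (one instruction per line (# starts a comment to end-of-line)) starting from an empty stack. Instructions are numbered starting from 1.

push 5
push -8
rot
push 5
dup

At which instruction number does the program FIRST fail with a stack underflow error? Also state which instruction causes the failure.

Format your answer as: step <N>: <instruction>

Answer: step 3: rot

Derivation:
Step 1 ('push 5'): stack = [5], depth = 1
Step 2 ('push -8'): stack = [5, -8], depth = 2
Step 3 ('rot'): needs 3 value(s) but depth is 2 — STACK UNDERFLOW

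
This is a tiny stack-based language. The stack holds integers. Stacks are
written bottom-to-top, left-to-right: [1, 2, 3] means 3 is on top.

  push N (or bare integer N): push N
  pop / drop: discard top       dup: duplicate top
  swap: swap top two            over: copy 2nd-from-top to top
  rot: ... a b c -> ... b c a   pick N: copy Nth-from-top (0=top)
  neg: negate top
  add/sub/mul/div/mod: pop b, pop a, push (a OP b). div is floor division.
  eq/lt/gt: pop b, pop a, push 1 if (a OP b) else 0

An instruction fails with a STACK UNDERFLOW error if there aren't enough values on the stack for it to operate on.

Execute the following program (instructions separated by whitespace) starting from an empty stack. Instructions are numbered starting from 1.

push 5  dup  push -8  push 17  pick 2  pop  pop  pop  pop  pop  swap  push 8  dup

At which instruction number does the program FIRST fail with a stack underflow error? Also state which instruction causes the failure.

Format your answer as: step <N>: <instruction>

Step 1 ('push 5'): stack = [5], depth = 1
Step 2 ('dup'): stack = [5, 5], depth = 2
Step 3 ('push -8'): stack = [5, 5, -8], depth = 3
Step 4 ('push 17'): stack = [5, 5, -8, 17], depth = 4
Step 5 ('pick 2'): stack = [5, 5, -8, 17, 5], depth = 5
Step 6 ('pop'): stack = [5, 5, -8, 17], depth = 4
Step 7 ('pop'): stack = [5, 5, -8], depth = 3
Step 8 ('pop'): stack = [5, 5], depth = 2
Step 9 ('pop'): stack = [5], depth = 1
Step 10 ('pop'): stack = [], depth = 0
Step 11 ('swap'): needs 2 value(s) but depth is 0 — STACK UNDERFLOW

Answer: step 11: swap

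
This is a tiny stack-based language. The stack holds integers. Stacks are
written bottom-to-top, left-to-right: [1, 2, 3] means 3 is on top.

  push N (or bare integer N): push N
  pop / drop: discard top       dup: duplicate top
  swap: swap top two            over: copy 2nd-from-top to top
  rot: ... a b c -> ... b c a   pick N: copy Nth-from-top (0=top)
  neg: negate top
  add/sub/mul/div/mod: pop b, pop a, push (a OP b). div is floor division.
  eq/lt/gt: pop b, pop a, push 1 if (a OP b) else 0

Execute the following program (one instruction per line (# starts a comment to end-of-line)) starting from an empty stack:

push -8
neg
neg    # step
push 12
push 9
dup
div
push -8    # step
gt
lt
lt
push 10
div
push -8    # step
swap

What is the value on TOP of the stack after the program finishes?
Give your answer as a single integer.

Answer: 0

Derivation:
After 'push -8': [-8]
After 'neg': [8]
After 'neg': [-8]
After 'push 12': [-8, 12]
After 'push 9': [-8, 12, 9]
After 'dup': [-8, 12, 9, 9]
After 'div': [-8, 12, 1]
After 'push -8': [-8, 12, 1, -8]
After 'gt': [-8, 12, 1]
After 'lt': [-8, 0]
After 'lt': [1]
After 'push 10': [1, 10]
After 'div': [0]
After 'push -8': [0, -8]
After 'swap': [-8, 0]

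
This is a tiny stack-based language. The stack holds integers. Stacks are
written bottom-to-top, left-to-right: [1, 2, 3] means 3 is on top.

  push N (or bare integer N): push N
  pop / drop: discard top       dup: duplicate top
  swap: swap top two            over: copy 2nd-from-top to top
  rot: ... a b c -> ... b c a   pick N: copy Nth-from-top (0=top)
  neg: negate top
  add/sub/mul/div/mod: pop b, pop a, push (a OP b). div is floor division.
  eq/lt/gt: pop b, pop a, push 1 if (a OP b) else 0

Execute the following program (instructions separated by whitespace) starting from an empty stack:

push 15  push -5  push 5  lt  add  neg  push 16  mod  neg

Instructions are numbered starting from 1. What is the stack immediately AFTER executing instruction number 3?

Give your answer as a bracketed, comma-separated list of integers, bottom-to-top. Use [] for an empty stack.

Step 1 ('push 15'): [15]
Step 2 ('push -5'): [15, -5]
Step 3 ('push 5'): [15, -5, 5]

Answer: [15, -5, 5]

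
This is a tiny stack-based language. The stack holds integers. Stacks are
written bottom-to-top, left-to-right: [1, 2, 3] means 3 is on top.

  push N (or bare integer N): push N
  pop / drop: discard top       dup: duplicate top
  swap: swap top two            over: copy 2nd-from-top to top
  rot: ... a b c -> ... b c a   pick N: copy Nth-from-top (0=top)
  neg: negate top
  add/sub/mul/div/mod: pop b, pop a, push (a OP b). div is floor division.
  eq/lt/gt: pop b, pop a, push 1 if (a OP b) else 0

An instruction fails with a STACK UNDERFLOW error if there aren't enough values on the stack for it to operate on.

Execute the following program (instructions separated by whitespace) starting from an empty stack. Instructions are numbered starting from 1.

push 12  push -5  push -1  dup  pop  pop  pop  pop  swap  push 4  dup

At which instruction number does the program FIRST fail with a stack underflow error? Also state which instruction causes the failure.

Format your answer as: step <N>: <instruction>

Answer: step 9: swap

Derivation:
Step 1 ('push 12'): stack = [12], depth = 1
Step 2 ('push -5'): stack = [12, -5], depth = 2
Step 3 ('push -1'): stack = [12, -5, -1], depth = 3
Step 4 ('dup'): stack = [12, -5, -1, -1], depth = 4
Step 5 ('pop'): stack = [12, -5, -1], depth = 3
Step 6 ('pop'): stack = [12, -5], depth = 2
Step 7 ('pop'): stack = [12], depth = 1
Step 8 ('pop'): stack = [], depth = 0
Step 9 ('swap'): needs 2 value(s) but depth is 0 — STACK UNDERFLOW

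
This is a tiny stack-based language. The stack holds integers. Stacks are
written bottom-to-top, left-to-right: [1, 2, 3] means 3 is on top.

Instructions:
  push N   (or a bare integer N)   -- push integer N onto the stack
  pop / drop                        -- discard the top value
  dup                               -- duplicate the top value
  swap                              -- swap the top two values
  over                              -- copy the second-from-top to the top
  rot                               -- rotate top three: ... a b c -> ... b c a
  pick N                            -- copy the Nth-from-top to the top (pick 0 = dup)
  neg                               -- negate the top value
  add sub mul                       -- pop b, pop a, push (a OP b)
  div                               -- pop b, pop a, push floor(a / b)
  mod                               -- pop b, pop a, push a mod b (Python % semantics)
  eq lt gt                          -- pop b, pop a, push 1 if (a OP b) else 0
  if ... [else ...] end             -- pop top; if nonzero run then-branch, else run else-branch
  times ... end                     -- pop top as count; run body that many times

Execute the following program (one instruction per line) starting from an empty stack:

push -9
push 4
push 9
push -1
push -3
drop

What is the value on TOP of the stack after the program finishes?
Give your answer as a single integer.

After 'push -9': [-9]
After 'push 4': [-9, 4]
After 'push 9': [-9, 4, 9]
After 'push -1': [-9, 4, 9, -1]
After 'push -3': [-9, 4, 9, -1, -3]
After 'drop': [-9, 4, 9, -1]

Answer: -1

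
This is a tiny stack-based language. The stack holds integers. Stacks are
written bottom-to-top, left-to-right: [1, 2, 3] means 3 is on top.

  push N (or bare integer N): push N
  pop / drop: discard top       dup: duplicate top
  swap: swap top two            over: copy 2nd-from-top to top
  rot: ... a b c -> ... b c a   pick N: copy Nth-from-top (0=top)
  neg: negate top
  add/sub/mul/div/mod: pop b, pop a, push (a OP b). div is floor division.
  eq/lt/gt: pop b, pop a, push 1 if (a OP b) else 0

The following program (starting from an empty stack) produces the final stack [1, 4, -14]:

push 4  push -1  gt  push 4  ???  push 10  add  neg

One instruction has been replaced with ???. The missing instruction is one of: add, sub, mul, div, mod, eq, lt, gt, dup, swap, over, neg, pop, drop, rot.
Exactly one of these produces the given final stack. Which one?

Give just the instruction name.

Stack before ???: [1, 4]
Stack after ???:  [1, 4, 4]
The instruction that transforms [1, 4] -> [1, 4, 4] is: dup

Answer: dup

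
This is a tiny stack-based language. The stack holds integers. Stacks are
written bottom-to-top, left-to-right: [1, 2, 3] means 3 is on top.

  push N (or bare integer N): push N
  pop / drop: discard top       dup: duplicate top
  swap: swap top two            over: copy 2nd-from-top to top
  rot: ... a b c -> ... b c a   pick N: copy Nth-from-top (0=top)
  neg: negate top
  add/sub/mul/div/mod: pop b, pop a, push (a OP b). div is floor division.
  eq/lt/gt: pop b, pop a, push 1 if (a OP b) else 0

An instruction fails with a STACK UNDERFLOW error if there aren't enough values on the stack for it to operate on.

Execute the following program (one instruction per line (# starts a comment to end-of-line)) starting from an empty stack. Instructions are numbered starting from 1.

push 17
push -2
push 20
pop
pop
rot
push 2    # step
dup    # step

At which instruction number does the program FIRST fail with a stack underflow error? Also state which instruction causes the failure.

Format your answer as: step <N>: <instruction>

Answer: step 6: rot

Derivation:
Step 1 ('push 17'): stack = [17], depth = 1
Step 2 ('push -2'): stack = [17, -2], depth = 2
Step 3 ('push 20'): stack = [17, -2, 20], depth = 3
Step 4 ('pop'): stack = [17, -2], depth = 2
Step 5 ('pop'): stack = [17], depth = 1
Step 6 ('rot'): needs 3 value(s) but depth is 1 — STACK UNDERFLOW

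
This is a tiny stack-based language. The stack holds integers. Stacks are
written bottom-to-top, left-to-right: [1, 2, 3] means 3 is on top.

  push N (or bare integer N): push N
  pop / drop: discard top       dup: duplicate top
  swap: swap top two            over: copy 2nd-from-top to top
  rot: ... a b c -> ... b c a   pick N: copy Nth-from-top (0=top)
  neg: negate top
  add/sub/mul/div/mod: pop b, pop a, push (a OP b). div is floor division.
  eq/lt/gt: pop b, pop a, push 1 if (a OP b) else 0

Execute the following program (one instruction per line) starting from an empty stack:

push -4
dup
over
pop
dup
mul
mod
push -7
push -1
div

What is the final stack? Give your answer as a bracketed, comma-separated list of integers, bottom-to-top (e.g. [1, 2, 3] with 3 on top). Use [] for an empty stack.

Answer: [12, 7]

Derivation:
After 'push -4': [-4]
After 'dup': [-4, -4]
After 'over': [-4, -4, -4]
After 'pop': [-4, -4]
After 'dup': [-4, -4, -4]
After 'mul': [-4, 16]
After 'mod': [12]
After 'push -7': [12, -7]
After 'push -1': [12, -7, -1]
After 'div': [12, 7]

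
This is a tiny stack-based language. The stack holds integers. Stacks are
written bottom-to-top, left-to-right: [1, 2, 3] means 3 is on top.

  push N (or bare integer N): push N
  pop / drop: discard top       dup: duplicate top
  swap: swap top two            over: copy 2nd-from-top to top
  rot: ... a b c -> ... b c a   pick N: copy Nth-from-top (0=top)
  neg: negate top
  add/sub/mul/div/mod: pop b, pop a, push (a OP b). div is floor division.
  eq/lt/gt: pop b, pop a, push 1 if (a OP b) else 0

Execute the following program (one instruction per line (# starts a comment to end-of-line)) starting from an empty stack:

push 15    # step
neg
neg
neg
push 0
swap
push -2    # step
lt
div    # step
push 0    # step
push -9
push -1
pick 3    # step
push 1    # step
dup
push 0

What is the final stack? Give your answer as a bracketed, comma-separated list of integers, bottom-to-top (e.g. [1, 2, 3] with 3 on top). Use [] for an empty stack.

After 'push 15': [15]
After 'neg': [-15]
After 'neg': [15]
After 'neg': [-15]
After 'push 0': [-15, 0]
After 'swap': [0, -15]
After 'push -2': [0, -15, -2]
After 'lt': [0, 1]
After 'div': [0]
After 'push 0': [0, 0]
After 'push -9': [0, 0, -9]
After 'push -1': [0, 0, -9, -1]
After 'pick 3': [0, 0, -9, -1, 0]
After 'push 1': [0, 0, -9, -1, 0, 1]
After 'dup': [0, 0, -9, -1, 0, 1, 1]
After 'push 0': [0, 0, -9, -1, 0, 1, 1, 0]

Answer: [0, 0, -9, -1, 0, 1, 1, 0]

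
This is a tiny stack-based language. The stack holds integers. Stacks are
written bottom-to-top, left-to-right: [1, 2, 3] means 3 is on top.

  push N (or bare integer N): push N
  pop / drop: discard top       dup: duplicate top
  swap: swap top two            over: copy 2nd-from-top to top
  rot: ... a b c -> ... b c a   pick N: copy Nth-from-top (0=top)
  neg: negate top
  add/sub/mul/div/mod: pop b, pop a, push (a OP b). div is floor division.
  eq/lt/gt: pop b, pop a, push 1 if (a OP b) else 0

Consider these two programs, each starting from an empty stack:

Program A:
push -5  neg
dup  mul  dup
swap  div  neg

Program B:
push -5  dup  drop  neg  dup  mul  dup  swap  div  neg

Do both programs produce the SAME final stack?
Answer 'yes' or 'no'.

Answer: yes

Derivation:
Program A trace:
  After 'push -5': [-5]
  After 'neg': [5]
  After 'dup': [5, 5]
  After 'mul': [25]
  After 'dup': [25, 25]
  After 'swap': [25, 25]
  After 'div': [1]
  After 'neg': [-1]
Program A final stack: [-1]

Program B trace:
  After 'push -5': [-5]
  After 'dup': [-5, -5]
  After 'drop': [-5]
  After 'neg': [5]
  After 'dup': [5, 5]
  After 'mul': [25]
  After 'dup': [25, 25]
  After 'swap': [25, 25]
  After 'div': [1]
  After 'neg': [-1]
Program B final stack: [-1]
Same: yes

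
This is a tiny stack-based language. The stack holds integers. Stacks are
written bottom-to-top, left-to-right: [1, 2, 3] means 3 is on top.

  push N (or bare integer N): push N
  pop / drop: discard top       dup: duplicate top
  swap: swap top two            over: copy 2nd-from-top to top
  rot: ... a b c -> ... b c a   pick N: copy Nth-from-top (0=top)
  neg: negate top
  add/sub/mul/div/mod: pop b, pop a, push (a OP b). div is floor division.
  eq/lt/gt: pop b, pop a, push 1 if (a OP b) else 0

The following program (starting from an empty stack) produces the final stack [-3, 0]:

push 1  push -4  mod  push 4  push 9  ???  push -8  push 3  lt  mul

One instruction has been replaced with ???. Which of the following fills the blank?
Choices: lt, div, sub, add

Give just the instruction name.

Stack before ???: [-3, 4, 9]
Stack after ???:  [-3, 0]
Checking each choice:
  lt: produces [-3, 1]
  div: MATCH
  sub: produces [-3, -5]
  add: produces [-3, 13]


Answer: div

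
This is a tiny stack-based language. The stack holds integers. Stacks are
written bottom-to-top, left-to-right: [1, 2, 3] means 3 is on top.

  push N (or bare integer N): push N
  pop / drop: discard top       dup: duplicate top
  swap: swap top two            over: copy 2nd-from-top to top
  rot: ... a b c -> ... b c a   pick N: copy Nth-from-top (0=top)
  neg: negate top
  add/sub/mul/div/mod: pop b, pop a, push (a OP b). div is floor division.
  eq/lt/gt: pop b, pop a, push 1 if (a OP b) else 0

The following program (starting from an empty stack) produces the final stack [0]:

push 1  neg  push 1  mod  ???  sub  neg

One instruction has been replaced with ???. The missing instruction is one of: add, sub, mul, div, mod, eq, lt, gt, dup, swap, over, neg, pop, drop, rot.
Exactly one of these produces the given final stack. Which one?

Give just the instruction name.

Stack before ???: [0]
Stack after ???:  [0, 0]
The instruction that transforms [0] -> [0, 0] is: dup

Answer: dup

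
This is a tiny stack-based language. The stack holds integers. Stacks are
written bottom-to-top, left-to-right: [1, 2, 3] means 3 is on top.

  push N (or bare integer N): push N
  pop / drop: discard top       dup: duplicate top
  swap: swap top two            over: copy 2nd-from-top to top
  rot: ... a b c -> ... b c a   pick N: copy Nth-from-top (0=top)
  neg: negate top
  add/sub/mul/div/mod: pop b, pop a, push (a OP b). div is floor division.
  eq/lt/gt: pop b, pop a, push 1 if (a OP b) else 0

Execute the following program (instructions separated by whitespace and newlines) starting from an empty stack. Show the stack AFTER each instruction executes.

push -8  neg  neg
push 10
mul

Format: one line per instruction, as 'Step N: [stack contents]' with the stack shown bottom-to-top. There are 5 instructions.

Step 1: [-8]
Step 2: [8]
Step 3: [-8]
Step 4: [-8, 10]
Step 5: [-80]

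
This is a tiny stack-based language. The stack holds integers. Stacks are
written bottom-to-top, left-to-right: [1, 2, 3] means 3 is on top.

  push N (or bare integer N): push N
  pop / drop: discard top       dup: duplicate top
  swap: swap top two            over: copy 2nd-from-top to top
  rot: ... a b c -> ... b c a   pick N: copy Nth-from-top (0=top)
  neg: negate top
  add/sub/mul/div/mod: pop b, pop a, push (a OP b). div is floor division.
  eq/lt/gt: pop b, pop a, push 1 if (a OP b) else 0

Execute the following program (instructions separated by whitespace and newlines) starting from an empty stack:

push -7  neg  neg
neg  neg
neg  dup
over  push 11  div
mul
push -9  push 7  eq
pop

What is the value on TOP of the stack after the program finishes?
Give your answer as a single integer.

Answer: 0

Derivation:
After 'push -7': [-7]
After 'neg': [7]
After 'neg': [-7]
After 'neg': [7]
After 'neg': [-7]
After 'neg': [7]
After 'dup': [7, 7]
After 'over': [7, 7, 7]
After 'push 11': [7, 7, 7, 11]
After 'div': [7, 7, 0]
After 'mul': [7, 0]
After 'push -9': [7, 0, -9]
After 'push 7': [7, 0, -9, 7]
After 'eq': [7, 0, 0]
After 'pop': [7, 0]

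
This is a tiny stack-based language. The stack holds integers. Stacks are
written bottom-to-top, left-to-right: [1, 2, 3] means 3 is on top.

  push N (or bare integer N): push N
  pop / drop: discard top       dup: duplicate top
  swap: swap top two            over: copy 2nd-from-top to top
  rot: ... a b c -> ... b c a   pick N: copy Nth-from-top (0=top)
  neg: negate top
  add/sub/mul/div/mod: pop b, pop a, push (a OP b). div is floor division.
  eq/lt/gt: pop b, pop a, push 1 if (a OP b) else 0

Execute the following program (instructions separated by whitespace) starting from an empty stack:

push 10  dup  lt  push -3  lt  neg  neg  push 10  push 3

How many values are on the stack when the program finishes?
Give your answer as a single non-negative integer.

After 'push 10': stack = [10] (depth 1)
After 'dup': stack = [10, 10] (depth 2)
After 'lt': stack = [0] (depth 1)
After 'push -3': stack = [0, -3] (depth 2)
After 'lt': stack = [0] (depth 1)
After 'neg': stack = [0] (depth 1)
After 'neg': stack = [0] (depth 1)
After 'push 10': stack = [0, 10] (depth 2)
After 'push 3': stack = [0, 10, 3] (depth 3)

Answer: 3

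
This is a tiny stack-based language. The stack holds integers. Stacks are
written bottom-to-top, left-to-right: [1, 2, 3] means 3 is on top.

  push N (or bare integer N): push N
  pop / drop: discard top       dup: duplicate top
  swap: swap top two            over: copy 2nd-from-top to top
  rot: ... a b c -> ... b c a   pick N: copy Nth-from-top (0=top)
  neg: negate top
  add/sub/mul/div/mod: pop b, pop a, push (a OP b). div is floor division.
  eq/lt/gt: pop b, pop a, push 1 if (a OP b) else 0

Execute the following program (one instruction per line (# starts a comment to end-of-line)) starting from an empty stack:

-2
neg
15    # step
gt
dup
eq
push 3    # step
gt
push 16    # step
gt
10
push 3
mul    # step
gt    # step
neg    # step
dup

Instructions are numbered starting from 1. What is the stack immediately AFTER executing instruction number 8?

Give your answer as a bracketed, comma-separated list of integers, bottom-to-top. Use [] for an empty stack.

Step 1 ('-2'): [-2]
Step 2 ('neg'): [2]
Step 3 ('15'): [2, 15]
Step 4 ('gt'): [0]
Step 5 ('dup'): [0, 0]
Step 6 ('eq'): [1]
Step 7 ('push 3'): [1, 3]
Step 8 ('gt'): [0]

Answer: [0]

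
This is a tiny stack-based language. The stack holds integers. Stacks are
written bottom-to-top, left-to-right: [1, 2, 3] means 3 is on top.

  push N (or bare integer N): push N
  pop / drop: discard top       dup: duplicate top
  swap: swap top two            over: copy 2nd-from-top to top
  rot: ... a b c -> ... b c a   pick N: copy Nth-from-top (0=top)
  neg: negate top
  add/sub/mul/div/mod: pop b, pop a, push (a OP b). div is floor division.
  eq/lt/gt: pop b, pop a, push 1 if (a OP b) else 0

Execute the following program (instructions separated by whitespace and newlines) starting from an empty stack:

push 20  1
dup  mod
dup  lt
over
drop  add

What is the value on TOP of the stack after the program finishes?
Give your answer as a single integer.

After 'push 20': [20]
After 'push 1': [20, 1]
After 'dup': [20, 1, 1]
After 'mod': [20, 0]
After 'dup': [20, 0, 0]
After 'lt': [20, 0]
After 'over': [20, 0, 20]
After 'drop': [20, 0]
After 'add': [20]

Answer: 20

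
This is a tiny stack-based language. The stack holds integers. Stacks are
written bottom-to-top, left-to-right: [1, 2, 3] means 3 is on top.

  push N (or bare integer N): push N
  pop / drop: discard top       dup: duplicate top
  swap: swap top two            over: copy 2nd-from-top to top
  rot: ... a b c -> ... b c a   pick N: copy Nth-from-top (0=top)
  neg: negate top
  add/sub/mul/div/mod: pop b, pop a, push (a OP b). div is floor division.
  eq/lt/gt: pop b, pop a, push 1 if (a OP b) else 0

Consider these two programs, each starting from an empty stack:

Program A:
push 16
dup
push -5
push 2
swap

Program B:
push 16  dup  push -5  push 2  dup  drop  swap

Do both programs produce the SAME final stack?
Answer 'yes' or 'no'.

Answer: yes

Derivation:
Program A trace:
  After 'push 16': [16]
  After 'dup': [16, 16]
  After 'push -5': [16, 16, -5]
  After 'push 2': [16, 16, -5, 2]
  After 'swap': [16, 16, 2, -5]
Program A final stack: [16, 16, 2, -5]

Program B trace:
  After 'push 16': [16]
  After 'dup': [16, 16]
  After 'push -5': [16, 16, -5]
  After 'push 2': [16, 16, -5, 2]
  After 'dup': [16, 16, -5, 2, 2]
  After 'drop': [16, 16, -5, 2]
  After 'swap': [16, 16, 2, -5]
Program B final stack: [16, 16, 2, -5]
Same: yes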